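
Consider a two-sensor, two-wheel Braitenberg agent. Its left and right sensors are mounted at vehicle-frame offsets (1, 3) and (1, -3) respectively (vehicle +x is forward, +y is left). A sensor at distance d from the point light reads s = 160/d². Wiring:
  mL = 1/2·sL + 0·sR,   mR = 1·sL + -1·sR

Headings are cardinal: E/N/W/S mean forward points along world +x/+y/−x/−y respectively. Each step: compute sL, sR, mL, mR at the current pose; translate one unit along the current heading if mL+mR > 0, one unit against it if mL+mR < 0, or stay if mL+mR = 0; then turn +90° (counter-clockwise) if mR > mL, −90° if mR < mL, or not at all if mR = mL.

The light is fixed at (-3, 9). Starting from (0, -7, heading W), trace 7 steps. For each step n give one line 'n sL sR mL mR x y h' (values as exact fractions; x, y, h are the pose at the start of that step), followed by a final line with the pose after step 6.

n=0: pose=(0,-7,W); sL=32/73, sR=160/173; mL=16/73, mR=-6144/12629; mL+mR=-3376/12629 → advance -1; mR−mL=-8912/12629 → turn -1·90°
n=1: pose=(1,-7,N); sL=80/113, sR=80/137; mL=40/113, mR=1920/15481; mL+mR=7400/15481 → advance +1; mR−mL=-3560/15481 → turn -1·90°
n=2: pose=(1,-6,E); sL=160/169, sR=160/349; mL=80/169, mR=28800/58981; mL+mR=56720/58981 → advance +1; mR−mL=880/58981 → turn +1·90°
n=3: pose=(2,-6,N); sL=4/5, sR=8/13; mL=2/5, mR=12/65; mL+mR=38/65 → advance +1; mR−mL=-14/65 → turn -1·90°
n=4: pose=(2,-5,E); sL=160/157, sR=32/65; mL=80/157, mR=5376/10205; mL+mR=10576/10205 → advance +1; mR−mL=176/10205 → turn +1·90°
n=5: pose=(3,-5,N); sL=80/89, sR=16/25; mL=40/89, mR=576/2225; mL+mR=1576/2225 → advance +1; mR−mL=-424/2225 → turn -1·90°
n=6: pose=(3,-4,E); sL=160/149, sR=32/61; mL=80/149, mR=4992/9089; mL+mR=9872/9089 → advance +1; mR−mL=112/9089 → turn +1·90°

0 32/73 160/173 16/73 -6144/12629 0 -7 W
1 80/113 80/137 40/113 1920/15481 1 -7 N
2 160/169 160/349 80/169 28800/58981 1 -6 E
3 4/5 8/13 2/5 12/65 2 -6 N
4 160/157 32/65 80/157 5376/10205 2 -5 E
5 80/89 16/25 40/89 576/2225 3 -5 N
6 160/149 32/61 80/149 4992/9089 3 -4 E
final 4 -4 N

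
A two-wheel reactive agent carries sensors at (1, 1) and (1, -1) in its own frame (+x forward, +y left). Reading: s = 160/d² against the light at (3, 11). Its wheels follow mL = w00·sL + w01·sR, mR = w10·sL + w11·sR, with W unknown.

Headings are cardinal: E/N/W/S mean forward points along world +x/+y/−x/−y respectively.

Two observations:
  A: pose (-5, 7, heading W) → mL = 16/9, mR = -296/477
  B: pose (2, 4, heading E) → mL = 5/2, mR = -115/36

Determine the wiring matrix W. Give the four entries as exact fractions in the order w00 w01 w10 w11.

0 1 -1 1/2

obs A: pose=(-5,7,W) → sL=80/53, sR=16/9, mL=16/9, mR=-296/477
obs B: pose=(2,4,E) → sL=40/9, sR=5/2, mL=5/2, mR=-115/36
sensor matrix S = [[80/53, 16/9], [40/9, 5/2]]; det S = -17720/4293
solve [mL_A; mL_B] = S·[w00; w01] and [mR_A; mR_B] = S·[w10; w11]:
  w00 = 0, w01 = 1, w10 = -1, w11 = 1/2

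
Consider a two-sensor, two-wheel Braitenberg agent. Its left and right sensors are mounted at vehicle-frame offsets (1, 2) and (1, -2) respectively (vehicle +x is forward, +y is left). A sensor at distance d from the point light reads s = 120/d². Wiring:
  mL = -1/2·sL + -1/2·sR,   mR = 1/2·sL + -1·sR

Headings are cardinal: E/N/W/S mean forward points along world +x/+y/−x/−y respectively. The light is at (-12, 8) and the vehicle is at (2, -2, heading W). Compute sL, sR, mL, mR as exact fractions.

120/313 120/233 -32760/72929 -23580/72929

left sensor world pos  = (1, -4); dL² = 313
right sensor world pos = (1, 0); dR² = 233
sL = 120/313 = 120/313
sR = 120/233 = 120/233
mL = -1/2·sL + -1/2·sR = -32760/72929
mR = 1/2·sL + -1·sR = -23580/72929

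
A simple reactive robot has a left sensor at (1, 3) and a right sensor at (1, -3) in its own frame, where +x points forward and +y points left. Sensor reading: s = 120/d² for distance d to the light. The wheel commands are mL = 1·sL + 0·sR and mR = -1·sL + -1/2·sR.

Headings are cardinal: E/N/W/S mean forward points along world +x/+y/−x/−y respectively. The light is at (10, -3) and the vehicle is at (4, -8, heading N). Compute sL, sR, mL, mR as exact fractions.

120/97 24/5 120/97 -1764/485

left sensor world pos  = (1, -7); dL² = 97
right sensor world pos = (7, -7); dR² = 25
sL = 120/97 = 120/97
sR = 120/25 = 24/5
mL = 1·sL + 0·sR = 120/97
mR = -1·sL + -1/2·sR = -1764/485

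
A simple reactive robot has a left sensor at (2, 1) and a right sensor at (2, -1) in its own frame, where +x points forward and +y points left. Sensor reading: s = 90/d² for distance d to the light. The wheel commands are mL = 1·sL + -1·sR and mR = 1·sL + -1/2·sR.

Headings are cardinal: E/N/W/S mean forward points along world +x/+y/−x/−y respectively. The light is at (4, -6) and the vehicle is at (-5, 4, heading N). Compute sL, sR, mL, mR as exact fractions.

45/122 45/104 -405/6344 1935/12688

left sensor world pos  = (-6, 6); dL² = 244
right sensor world pos = (-4, 6); dR² = 208
sL = 90/244 = 45/122
sR = 90/208 = 45/104
mL = 1·sL + -1·sR = -405/6344
mR = 1·sL + -1/2·sR = 1935/12688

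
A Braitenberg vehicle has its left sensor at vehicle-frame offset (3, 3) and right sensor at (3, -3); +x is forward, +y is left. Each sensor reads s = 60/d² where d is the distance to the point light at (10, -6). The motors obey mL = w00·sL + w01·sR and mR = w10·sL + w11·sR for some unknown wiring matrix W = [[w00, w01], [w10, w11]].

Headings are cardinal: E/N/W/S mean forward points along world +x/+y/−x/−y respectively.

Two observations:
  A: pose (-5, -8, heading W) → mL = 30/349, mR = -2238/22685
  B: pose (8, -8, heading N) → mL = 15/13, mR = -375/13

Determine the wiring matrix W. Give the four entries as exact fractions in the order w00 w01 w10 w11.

1/2 0 1/2 -1

obs A: pose=(-5,-8,W) → sL=60/349, sR=12/65, mL=30/349, mR=-2238/22685
obs B: pose=(8,-8,N) → sL=30/13, sR=30, mL=15/13, mR=-375/13
sensor matrix S = [[60/349, 12/65], [30/13, 30]]; det S = 279072/58981
solve [mL_A; mL_B] = S·[w00; w01] and [mR_A; mR_B] = S·[w10; w11]:
  w00 = 1/2, w01 = 0, w10 = 1/2, w11 = -1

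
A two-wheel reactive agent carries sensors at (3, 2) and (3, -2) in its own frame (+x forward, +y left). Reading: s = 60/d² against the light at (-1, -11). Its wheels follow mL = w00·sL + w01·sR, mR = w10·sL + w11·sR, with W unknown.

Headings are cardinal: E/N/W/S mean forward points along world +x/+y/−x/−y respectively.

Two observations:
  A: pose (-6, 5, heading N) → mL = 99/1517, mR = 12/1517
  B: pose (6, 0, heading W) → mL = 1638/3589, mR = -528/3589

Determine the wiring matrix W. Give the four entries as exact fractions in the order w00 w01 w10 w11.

obs A: pose=(-6,5,N) → sL=6/41, sR=6/37, mL=99/1517, mR=12/1517
obs B: pose=(6,0,W) → sL=60/97, sR=12/37, mL=1638/3589, mR=-528/3589
sensor matrix S = [[6/41, 6/37], [60/97, 12/37]]; det S = -7776/147149
solve [mL_A; mL_B] = S·[w00; w01] and [mR_A; mR_B] = S·[w10; w11]:
  w00 = 1, w01 = -1/2, w10 = -1/2, w11 = 1/2

1 -1/2 -1/2 1/2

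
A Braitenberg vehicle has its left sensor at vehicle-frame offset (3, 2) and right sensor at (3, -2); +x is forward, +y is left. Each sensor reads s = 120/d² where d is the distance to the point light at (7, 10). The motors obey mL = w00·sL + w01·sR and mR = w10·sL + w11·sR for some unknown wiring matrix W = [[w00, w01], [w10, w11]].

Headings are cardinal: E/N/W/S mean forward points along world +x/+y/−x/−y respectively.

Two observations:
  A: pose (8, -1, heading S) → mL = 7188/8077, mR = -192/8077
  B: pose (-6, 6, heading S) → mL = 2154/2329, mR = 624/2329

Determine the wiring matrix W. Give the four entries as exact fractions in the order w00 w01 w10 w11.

obs A: pose=(8,-1,S) → sL=24/41, sR=120/197, mL=7188/8077, mR=-192/8077
obs B: pose=(-6,6,S) → sL=12/17, sR=60/137, mL=2154/2329, mR=624/2329
sensor matrix S = [[24/41, 120/197], [12/17, 60/137]]; det S = -3265920/18811333
solve [mL_A; mL_B] = S·[w00; w01] and [mR_A; mR_B] = S·[w10; w11]:
  w00 = 1, w01 = 1/2, w10 = 1, w11 = -1

1 1/2 1 -1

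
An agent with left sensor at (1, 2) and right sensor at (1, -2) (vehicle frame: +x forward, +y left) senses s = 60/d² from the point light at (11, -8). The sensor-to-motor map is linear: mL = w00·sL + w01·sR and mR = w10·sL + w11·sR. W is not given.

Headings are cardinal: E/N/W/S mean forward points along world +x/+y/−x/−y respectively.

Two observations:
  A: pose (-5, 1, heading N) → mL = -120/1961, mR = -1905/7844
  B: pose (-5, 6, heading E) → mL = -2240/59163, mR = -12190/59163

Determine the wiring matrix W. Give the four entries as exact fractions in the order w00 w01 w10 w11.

obs A: pose=(-5,1,N) → sL=15/106, sR=15/74, mL=-120/1961, mR=-1905/7844
obs B: pose=(-5,6,E) → sL=60/481, sR=20/123, mL=-2240/59163, mR=-12190/59163
sensor matrix S = [[15/106, 15/74], [60/481, 20/123]]; det S = -88000/38672881
solve [mL_A; mL_B] = S·[w00; w01] and [mR_A; mR_B] = S·[w10; w11]:
  w00 = 1, w01 = -1, w10 = -1, w11 = -1/2

1 -1 -1 -1/2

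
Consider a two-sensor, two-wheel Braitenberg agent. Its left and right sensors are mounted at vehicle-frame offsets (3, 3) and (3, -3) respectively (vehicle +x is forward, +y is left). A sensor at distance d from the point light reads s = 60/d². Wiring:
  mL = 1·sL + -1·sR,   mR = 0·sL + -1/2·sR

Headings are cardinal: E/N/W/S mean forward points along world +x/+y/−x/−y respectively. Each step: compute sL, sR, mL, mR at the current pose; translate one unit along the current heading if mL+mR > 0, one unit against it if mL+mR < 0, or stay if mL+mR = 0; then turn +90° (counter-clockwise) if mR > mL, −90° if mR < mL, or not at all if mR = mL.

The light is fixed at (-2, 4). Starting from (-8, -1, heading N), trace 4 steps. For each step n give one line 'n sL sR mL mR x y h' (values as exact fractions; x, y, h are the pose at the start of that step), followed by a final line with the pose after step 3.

n=0: pose=(-8,-1,N); sL=12/17, sR=60/13; mL=-864/221, mR=-30/13; mL+mR=-1374/221 → advance -1; mR−mL=354/221 → turn +1·90°
n=1: pose=(-8,-2,W); sL=10/27, sR=2/3; mL=-8/27, mR=-1/3; mL+mR=-17/27 → advance -1; mR−mL=-1/27 → turn -1·90°
n=2: pose=(-7,-2,N); sL=60/73, sR=60/13; mL=-3600/949, mR=-30/13; mL+mR=-5790/949 → advance -1; mR−mL=1410/949 → turn +1·90°
n=3: pose=(-7,-3,W); sL=15/41, sR=3/4; mL=-63/164, mR=-3/8; mL+mR=-249/328 → advance -1; mR−mL=3/328 → turn +1·90°

0 12/17 60/13 -864/221 -30/13 -8 -1 N
1 10/27 2/3 -8/27 -1/3 -8 -2 W
2 60/73 60/13 -3600/949 -30/13 -7 -2 N
3 15/41 3/4 -63/164 -3/8 -7 -3 W
final -6 -3 S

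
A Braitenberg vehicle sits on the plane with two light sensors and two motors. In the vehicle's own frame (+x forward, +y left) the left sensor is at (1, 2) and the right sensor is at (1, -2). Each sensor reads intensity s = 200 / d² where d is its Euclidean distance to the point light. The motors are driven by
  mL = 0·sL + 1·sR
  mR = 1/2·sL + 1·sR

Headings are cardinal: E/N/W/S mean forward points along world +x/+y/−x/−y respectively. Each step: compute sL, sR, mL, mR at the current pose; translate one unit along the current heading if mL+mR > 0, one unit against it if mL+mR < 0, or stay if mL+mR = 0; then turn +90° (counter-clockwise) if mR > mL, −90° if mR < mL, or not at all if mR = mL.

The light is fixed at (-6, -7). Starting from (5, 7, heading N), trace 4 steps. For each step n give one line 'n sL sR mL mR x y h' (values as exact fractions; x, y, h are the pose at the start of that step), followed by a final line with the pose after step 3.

0 100/153 100/197 100/197 25150/30141 5 7 N
1 200/269 200/389 200/389 92700/104641 5 8 W
2 10/17 10/13 10/13 235/221 4 8 S
3 200/377 40/53 40/53 20380/19981 4 7 E
final 5 7 N

n=0: pose=(5,7,N); sL=100/153, sR=100/197; mL=100/197, mR=25150/30141; mL+mR=40450/30141 → advance +1; mR−mL=50/153 → turn +1·90°
n=1: pose=(5,8,W); sL=200/269, sR=200/389; mL=200/389, mR=92700/104641; mL+mR=146500/104641 → advance +1; mR−mL=100/269 → turn +1·90°
n=2: pose=(4,8,S); sL=10/17, sR=10/13; mL=10/13, mR=235/221; mL+mR=405/221 → advance +1; mR−mL=5/17 → turn +1·90°
n=3: pose=(4,7,E); sL=200/377, sR=40/53; mL=40/53, mR=20380/19981; mL+mR=35460/19981 → advance +1; mR−mL=100/377 → turn +1·90°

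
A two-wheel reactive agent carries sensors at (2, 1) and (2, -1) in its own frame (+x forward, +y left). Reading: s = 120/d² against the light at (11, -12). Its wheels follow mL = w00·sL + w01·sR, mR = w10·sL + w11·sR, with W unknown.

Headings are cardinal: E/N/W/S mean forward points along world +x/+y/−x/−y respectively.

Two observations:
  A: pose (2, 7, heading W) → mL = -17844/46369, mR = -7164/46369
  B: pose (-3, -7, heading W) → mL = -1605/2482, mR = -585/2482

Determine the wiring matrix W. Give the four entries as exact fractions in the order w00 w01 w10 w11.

obs A: pose=(2,7,W) → sL=24/89, sR=120/521, mL=-17844/46369, mR=-7164/46369
obs B: pose=(-3,-7,W) → sL=15/34, sR=30/73, mL=-1605/2482, mR=-585/2482
sensor matrix S = [[24/89, 120/521], [15/34, 30/73]]; det S = 529740/57543929
solve [mL_A; mL_B] = S·[w00; w01] and [mR_A; mR_B] = S·[w10; w11]:
  w00 = -1, w01 = -1/2, w10 = -1, w11 = 1/2

-1 -1/2 -1 1/2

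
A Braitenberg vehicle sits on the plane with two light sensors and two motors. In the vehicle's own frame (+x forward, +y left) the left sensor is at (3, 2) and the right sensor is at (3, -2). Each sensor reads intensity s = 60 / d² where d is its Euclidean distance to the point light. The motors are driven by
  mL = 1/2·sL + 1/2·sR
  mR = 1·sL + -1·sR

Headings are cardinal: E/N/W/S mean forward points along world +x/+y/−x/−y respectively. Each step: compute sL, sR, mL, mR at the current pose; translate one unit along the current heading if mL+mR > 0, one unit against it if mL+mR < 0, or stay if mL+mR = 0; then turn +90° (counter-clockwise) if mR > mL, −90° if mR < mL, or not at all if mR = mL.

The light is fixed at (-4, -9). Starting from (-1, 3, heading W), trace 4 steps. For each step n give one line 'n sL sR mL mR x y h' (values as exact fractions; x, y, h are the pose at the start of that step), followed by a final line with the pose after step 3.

0 3/5 15/49 111/245 72/245 -1 3 W
1 4/15 60/241 932/3615 64/3615 -2 3 N
2 6/25 30/73 594/1825 -312/1825 -2 4 E
3 12/25 60/101 1356/2525 -288/2525 -1 4 S
final -1 3 W

n=0: pose=(-1,3,W); sL=3/5, sR=15/49; mL=111/245, mR=72/245; mL+mR=183/245 → advance +1; mR−mL=-39/245 → turn -1·90°
n=1: pose=(-2,3,N); sL=4/15, sR=60/241; mL=932/3615, mR=64/3615; mL+mR=332/1205 → advance +1; mR−mL=-868/3615 → turn -1·90°
n=2: pose=(-2,4,E); sL=6/25, sR=30/73; mL=594/1825, mR=-312/1825; mL+mR=282/1825 → advance +1; mR−mL=-906/1825 → turn -1·90°
n=3: pose=(-1,4,S); sL=12/25, sR=60/101; mL=1356/2525, mR=-288/2525; mL+mR=1068/2525 → advance +1; mR−mL=-1644/2525 → turn -1·90°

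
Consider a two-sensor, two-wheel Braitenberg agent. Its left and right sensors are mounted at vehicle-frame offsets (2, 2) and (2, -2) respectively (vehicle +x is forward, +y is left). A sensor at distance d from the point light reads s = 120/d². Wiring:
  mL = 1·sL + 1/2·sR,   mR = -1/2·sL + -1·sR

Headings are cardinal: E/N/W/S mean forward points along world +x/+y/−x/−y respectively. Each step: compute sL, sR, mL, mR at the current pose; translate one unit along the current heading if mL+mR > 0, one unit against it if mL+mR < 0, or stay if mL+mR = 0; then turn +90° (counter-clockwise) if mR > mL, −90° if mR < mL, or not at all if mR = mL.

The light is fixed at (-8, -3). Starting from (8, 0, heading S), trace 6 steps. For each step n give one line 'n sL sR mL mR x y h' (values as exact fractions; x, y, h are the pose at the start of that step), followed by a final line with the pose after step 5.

0 24/65 120/197 8628/12805 -10164/12805 8 0 S
1 3/5 15/29 249/290 -237/290 8 1 W
2 24/41 24/65 2052/2665 -1764/2665 7 1 N
3 60/169 60/149 14010/25181 -14610/25181 7 2 E
4 24/53 40/51 2284/2703 -2732/2703 6 2 S
5 3/4 15/26 27/26 -99/104 6 3 W
final 5 3 N

n=0: pose=(8,0,S); sL=24/65, sR=120/197; mL=8628/12805, mR=-10164/12805; mL+mR=-1536/12805 → advance -1; mR−mL=-18792/12805 → turn -1·90°
n=1: pose=(8,1,W); sL=3/5, sR=15/29; mL=249/290, mR=-237/290; mL+mR=6/145 → advance +1; mR−mL=-243/145 → turn -1·90°
n=2: pose=(7,1,N); sL=24/41, sR=24/65; mL=2052/2665, mR=-1764/2665; mL+mR=288/2665 → advance +1; mR−mL=-3816/2665 → turn -1·90°
n=3: pose=(7,2,E); sL=60/169, sR=60/149; mL=14010/25181, mR=-14610/25181; mL+mR=-600/25181 → advance -1; mR−mL=-28620/25181 → turn -1·90°
n=4: pose=(6,2,S); sL=24/53, sR=40/51; mL=2284/2703, mR=-2732/2703; mL+mR=-448/2703 → advance -1; mR−mL=-1672/901 → turn -1·90°
n=5: pose=(6,3,W); sL=3/4, sR=15/26; mL=27/26, mR=-99/104; mL+mR=9/104 → advance +1; mR−mL=-207/104 → turn -1·90°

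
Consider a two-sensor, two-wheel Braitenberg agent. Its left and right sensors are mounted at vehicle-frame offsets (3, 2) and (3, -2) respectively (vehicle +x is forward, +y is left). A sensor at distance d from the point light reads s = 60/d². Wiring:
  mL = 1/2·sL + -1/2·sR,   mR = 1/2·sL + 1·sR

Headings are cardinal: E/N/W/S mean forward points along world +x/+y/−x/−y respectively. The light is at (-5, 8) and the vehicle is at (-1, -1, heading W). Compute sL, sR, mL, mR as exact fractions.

30/61 6/5 -108/305 441/305

left sensor world pos  = (-4, -3); dL² = 122
right sensor world pos = (-4, 1); dR² = 50
sL = 60/122 = 30/61
sR = 60/50 = 6/5
mL = 1/2·sL + -1/2·sR = -108/305
mR = 1/2·sL + 1·sR = 441/305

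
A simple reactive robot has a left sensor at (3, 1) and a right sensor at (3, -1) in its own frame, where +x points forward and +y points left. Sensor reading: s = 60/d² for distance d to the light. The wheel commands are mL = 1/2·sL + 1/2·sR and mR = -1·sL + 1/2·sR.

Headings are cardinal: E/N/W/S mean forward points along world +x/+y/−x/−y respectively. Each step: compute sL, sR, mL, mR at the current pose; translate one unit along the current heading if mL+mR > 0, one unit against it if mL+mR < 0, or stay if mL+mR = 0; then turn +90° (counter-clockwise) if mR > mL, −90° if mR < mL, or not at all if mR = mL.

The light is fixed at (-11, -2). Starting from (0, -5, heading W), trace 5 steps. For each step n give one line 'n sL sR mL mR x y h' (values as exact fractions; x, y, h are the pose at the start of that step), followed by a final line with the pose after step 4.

n=0: pose=(0,-5,W); sL=3/4, sR=15/17; mL=111/136, mR=-21/68; mL+mR=69/136 → advance +1; mR−mL=-9/8 → turn -1·90°
n=1: pose=(-1,-5,N); sL=20/27, sR=60/121; mL=2020/3267, mR=-1610/3267; mL+mR=410/3267 → advance +1; mR−mL=-10/9 → turn -1·90°
n=2: pose=(-1,-4,E); sL=6/17, sR=30/89; mL=522/1513, mR=-279/1513; mL+mR=243/1513 → advance +1; mR−mL=-9/17 → turn -1·90°
n=3: pose=(0,-4,S); sL=60/169, sR=12/25; mL=1764/4225, mR=-486/4225; mL+mR=1278/4225 → advance +1; mR−mL=-90/169 → turn -1·90°
n=4: pose=(0,-5,W); sL=3/4, sR=15/17; mL=111/136, mR=-21/68; mL+mR=69/136 → advance +1; mR−mL=-9/8 → turn -1·90°

0 3/4 15/17 111/136 -21/68 0 -5 W
1 20/27 60/121 2020/3267 -1610/3267 -1 -5 N
2 6/17 30/89 522/1513 -279/1513 -1 -4 E
3 60/169 12/25 1764/4225 -486/4225 0 -4 S
4 3/4 15/17 111/136 -21/68 0 -5 W
final -1 -5 N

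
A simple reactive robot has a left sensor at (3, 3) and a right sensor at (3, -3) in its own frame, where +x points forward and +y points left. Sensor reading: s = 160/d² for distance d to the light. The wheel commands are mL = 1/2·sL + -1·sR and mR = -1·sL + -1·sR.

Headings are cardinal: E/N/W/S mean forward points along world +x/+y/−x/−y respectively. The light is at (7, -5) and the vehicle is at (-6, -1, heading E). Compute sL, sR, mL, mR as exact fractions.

160/149 160/101 -15760/15049 -40000/15049

left sensor world pos  = (-3, 2); dL² = 149
right sensor world pos = (-3, -4); dR² = 101
sL = 160/149 = 160/149
sR = 160/101 = 160/101
mL = 1/2·sL + -1·sR = -15760/15049
mR = -1·sL + -1·sR = -40000/15049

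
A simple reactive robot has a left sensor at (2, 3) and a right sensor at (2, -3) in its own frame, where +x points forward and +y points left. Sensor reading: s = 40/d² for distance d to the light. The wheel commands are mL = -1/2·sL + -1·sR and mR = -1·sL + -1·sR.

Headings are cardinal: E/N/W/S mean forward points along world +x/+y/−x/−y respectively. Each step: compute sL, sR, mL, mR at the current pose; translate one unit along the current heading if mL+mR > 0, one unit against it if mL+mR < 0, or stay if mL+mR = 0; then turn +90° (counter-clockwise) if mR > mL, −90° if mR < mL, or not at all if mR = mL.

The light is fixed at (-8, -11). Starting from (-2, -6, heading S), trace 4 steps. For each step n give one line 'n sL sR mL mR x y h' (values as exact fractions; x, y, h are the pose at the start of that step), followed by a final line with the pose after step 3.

n=0: pose=(-2,-6,S); sL=4/9, sR=20/9; mL=-22/9, mR=-8/3; mL+mR=-46/9 → advance -1; mR−mL=-2/9 → turn -1·90°
n=1: pose=(-2,-5,W); sL=8/5, sR=40/97; mL=-588/485, mR=-976/485; mL+mR=-1564/485 → advance -1; mR−mL=-4/5 → turn -1·90°
n=2: pose=(-1,-5,N); sL=1/2, sR=10/41; mL=-81/164, mR=-61/82; mL+mR=-203/164 → advance -1; mR−mL=-1/4 → turn -1·90°
n=3: pose=(-1,-6,E); sL=8/29, sR=8/17; mL=-300/493, mR=-368/493; mL+mR=-668/493 → advance -1; mR−mL=-4/29 → turn -1·90°

0 4/9 20/9 -22/9 -8/3 -2 -6 S
1 8/5 40/97 -588/485 -976/485 -2 -5 W
2 1/2 10/41 -81/164 -61/82 -1 -5 N
3 8/29 8/17 -300/493 -368/493 -1 -6 E
final -2 -6 S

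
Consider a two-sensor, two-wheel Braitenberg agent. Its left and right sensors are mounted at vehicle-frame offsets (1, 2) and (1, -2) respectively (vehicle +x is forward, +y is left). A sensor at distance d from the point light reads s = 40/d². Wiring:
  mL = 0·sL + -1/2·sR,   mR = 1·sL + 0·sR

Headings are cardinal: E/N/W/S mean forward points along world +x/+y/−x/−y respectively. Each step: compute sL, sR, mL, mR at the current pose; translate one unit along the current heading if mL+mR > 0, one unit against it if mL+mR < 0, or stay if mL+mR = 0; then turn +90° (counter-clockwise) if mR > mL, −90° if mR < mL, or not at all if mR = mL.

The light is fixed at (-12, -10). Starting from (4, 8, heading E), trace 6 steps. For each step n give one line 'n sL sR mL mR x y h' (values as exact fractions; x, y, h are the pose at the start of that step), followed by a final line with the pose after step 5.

0 40/689 8/109 -4/109 40/689 4 8 E
1 20/293 20/361 -10/361 20/293 5 8 N
2 8/109 40/697 -20/697 8/109 5 9 W
3 5/81 1/13 -1/26 5/81 4 9 S
4 40/689 8/109 -4/109 40/689 4 8 E
5 20/293 20/361 -10/361 20/293 5 8 N
final 5 9 W

n=0: pose=(4,8,E); sL=40/689, sR=8/109; mL=-4/109, mR=40/689; mL+mR=1604/75101 → advance +1; mR−mL=7116/75101 → turn +1·90°
n=1: pose=(5,8,N); sL=20/293, sR=20/361; mL=-10/361, mR=20/293; mL+mR=4290/105773 → advance +1; mR−mL=10150/105773 → turn +1·90°
n=2: pose=(5,9,W); sL=8/109, sR=40/697; mL=-20/697, mR=8/109; mL+mR=3396/75973 → advance +1; mR−mL=7756/75973 → turn +1·90°
n=3: pose=(4,9,S); sL=5/81, sR=1/13; mL=-1/26, mR=5/81; mL+mR=49/2106 → advance +1; mR−mL=211/2106 → turn +1·90°
n=4: pose=(4,8,E); sL=40/689, sR=8/109; mL=-4/109, mR=40/689; mL+mR=1604/75101 → advance +1; mR−mL=7116/75101 → turn +1·90°
n=5: pose=(5,8,N); sL=20/293, sR=20/361; mL=-10/361, mR=20/293; mL+mR=4290/105773 → advance +1; mR−mL=10150/105773 → turn +1·90°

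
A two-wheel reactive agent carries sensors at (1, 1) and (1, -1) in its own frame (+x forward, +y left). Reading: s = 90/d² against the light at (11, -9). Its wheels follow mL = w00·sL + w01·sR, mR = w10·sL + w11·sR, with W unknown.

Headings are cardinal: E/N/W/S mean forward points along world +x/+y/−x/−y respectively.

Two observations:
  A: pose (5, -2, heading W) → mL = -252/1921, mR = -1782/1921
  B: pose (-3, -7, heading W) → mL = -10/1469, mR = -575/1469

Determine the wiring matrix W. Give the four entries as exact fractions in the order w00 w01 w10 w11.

obs A: pose=(5,-2,W) → sL=18/17, sR=90/113, mL=-252/1921, mR=-1782/1921
obs B: pose=(-3,-7,W) → sL=45/113, sR=5/13, mL=-10/1469, mR=-575/1469
sensor matrix S = [[18/17, 90/113], [45/113, 5/13]]; det S = 254160/2821949
solve [mL_A; mL_B] = S·[w00; w01] and [mR_A; mR_B] = S·[w10; w11]:
  w00 = -1/2, w01 = 1/2, w10 = -1/2, w11 = -1/2

-1/2 1/2 -1/2 -1/2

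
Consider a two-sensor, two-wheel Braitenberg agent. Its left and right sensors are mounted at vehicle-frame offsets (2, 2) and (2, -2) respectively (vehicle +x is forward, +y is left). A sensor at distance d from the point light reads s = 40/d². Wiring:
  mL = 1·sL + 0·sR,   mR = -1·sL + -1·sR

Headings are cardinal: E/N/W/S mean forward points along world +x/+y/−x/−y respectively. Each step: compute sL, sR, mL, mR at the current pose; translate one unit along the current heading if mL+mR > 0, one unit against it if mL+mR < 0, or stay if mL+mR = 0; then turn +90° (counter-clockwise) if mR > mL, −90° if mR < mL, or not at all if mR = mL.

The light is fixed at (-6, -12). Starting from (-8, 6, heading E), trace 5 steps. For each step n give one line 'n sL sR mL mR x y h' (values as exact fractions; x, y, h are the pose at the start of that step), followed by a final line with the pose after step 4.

0 1/10 5/32 1/10 -41/160 -8 6 E
1 40/257 40/281 40/257 -21520/72217 -9 6 S
2 20/157 20/233 20/157 -7800/36581 -9 7 W
3 40/457 40/441 40/457 -35920/201537 -8 7 N
4 1/10 5/32 1/10 -41/160 -8 6 E
final -9 6 S

n=0: pose=(-8,6,E); sL=1/10, sR=5/32; mL=1/10, mR=-41/160; mL+mR=-5/32 → advance -1; mR−mL=-57/160 → turn -1·90°
n=1: pose=(-9,6,S); sL=40/257, sR=40/281; mL=40/257, mR=-21520/72217; mL+mR=-40/281 → advance -1; mR−mL=-32760/72217 → turn -1·90°
n=2: pose=(-9,7,W); sL=20/157, sR=20/233; mL=20/157, mR=-7800/36581; mL+mR=-20/233 → advance -1; mR−mL=-12460/36581 → turn -1·90°
n=3: pose=(-8,7,N); sL=40/457, sR=40/441; mL=40/457, mR=-35920/201537; mL+mR=-40/441 → advance -1; mR−mL=-53560/201537 → turn -1·90°
n=4: pose=(-8,6,E); sL=1/10, sR=5/32; mL=1/10, mR=-41/160; mL+mR=-5/32 → advance -1; mR−mL=-57/160 → turn -1·90°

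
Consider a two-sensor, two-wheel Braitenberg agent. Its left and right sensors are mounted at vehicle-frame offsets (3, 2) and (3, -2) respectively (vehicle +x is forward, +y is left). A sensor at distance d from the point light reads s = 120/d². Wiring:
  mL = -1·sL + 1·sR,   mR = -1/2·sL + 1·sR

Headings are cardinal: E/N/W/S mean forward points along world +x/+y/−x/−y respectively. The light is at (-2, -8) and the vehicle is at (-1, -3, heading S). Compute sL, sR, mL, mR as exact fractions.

120/13 24 192/13 252/13

left sensor world pos  = (1, -6); dL² = 13
right sensor world pos = (-3, -6); dR² = 5
sL = 120/13 = 120/13
sR = 120/5 = 24
mL = -1·sL + 1·sR = 192/13
mR = -1/2·sL + 1·sR = 252/13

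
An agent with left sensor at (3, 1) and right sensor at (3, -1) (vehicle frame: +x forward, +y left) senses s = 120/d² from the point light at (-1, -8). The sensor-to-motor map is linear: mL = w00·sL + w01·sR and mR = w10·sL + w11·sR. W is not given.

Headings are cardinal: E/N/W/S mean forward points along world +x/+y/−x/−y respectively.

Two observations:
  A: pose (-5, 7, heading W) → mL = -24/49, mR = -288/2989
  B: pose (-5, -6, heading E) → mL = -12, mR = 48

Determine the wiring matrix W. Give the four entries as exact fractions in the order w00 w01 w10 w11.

obs A: pose=(-5,7,W) → sL=24/49, sR=24/61, mL=-24/49, mR=-288/2989
obs B: pose=(-5,-6,E) → sL=12, sR=60, mL=-12, mR=48
sensor matrix S = [[24/49, 24/61], [12, 60]]; det S = 73728/2989
solve [mL_A; mL_B] = S·[w00; w01] and [mR_A; mR_B] = S·[w10; w11]:
  w00 = -1, w01 = 0, w10 = -1, w11 = 1

-1 0 -1 1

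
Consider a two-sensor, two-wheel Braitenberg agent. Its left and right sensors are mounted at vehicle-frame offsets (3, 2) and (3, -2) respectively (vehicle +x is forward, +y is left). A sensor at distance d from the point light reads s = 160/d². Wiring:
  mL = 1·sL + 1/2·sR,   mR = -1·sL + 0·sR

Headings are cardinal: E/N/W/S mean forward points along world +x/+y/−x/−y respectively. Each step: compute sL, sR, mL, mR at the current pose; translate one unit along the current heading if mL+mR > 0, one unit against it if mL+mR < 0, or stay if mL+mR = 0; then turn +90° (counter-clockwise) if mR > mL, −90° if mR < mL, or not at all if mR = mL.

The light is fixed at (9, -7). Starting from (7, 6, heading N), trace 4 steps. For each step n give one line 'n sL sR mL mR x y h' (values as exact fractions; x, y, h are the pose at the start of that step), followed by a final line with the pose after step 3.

0 10/17 5/8 245/272 -10/17 7 6 N
1 160/257 32/29 8752/7453 -160/257 7 7 E
2 80/61 16/13 1528/793 -80/61 8 7 S
3 160/137 160/241 49520/33017 -160/137 8 6 W
final 7 6 N

n=0: pose=(7,6,N); sL=10/17, sR=5/8; mL=245/272, mR=-10/17; mL+mR=5/16 → advance +1; mR−mL=-405/272 → turn -1·90°
n=1: pose=(7,7,E); sL=160/257, sR=32/29; mL=8752/7453, mR=-160/257; mL+mR=16/29 → advance +1; mR−mL=-13392/7453 → turn -1·90°
n=2: pose=(8,7,S); sL=80/61, sR=16/13; mL=1528/793, mR=-80/61; mL+mR=8/13 → advance +1; mR−mL=-2568/793 → turn -1·90°
n=3: pose=(8,6,W); sL=160/137, sR=160/241; mL=49520/33017, mR=-160/137; mL+mR=80/241 → advance +1; mR−mL=-88080/33017 → turn -1·90°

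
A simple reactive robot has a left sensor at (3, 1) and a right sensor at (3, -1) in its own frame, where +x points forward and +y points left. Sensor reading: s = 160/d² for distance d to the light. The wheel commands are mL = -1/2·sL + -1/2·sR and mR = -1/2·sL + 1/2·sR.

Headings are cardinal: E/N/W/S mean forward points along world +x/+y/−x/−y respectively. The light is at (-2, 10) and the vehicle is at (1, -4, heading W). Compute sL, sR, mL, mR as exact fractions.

left sensor world pos  = (-2, -5); dL² = 225
right sensor world pos = (-2, -3); dR² = 169
sL = 160/225 = 32/45
sR = 160/169 = 160/169
mL = -1/2·sL + -1/2·sR = -6304/7605
mR = -1/2·sL + 1/2·sR = 896/7605

32/45 160/169 -6304/7605 896/7605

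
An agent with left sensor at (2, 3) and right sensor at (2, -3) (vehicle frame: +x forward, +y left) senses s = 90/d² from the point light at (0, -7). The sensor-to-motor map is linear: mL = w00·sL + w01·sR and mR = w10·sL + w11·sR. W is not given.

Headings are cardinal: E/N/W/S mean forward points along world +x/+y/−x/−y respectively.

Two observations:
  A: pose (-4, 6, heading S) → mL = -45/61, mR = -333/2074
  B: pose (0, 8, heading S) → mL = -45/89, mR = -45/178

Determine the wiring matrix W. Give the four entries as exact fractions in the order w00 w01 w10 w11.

-1 0 1/2 -1

obs A: pose=(-4,6,S) → sL=45/61, sR=9/17, mL=-45/61, mR=-333/2074
obs B: pose=(0,8,S) → sL=45/89, sR=45/89, mL=-45/89, mR=-45/178
sensor matrix S = [[45/61, 9/17], [45/89, 45/89]]; det S = 9720/92293
solve [mL_A; mL_B] = S·[w00; w01] and [mR_A; mR_B] = S·[w10; w11]:
  w00 = -1, w01 = 0, w10 = 1/2, w11 = -1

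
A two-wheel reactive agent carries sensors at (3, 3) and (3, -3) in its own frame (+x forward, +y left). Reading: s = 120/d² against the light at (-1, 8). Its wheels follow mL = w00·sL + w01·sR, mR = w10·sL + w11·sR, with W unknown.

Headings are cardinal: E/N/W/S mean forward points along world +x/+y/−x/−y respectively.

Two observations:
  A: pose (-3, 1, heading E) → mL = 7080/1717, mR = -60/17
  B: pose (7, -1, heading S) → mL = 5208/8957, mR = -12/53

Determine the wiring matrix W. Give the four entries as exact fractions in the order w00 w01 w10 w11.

1/2 1/2 -1/2 0

obs A: pose=(-3,1,E) → sL=120/17, sR=120/101, mL=7080/1717, mR=-60/17
obs B: pose=(7,-1,S) → sL=24/53, sR=120/169, mL=5208/8957, mR=-12/53
sensor matrix S = [[120/17, 120/101], [24/53, 120/169]]; det S = 68808960/15379169
solve [mL_A; mL_B] = S·[w00; w01] and [mR_A; mR_B] = S·[w10; w11]:
  w00 = 1/2, w01 = 1/2, w10 = -1/2, w11 = 0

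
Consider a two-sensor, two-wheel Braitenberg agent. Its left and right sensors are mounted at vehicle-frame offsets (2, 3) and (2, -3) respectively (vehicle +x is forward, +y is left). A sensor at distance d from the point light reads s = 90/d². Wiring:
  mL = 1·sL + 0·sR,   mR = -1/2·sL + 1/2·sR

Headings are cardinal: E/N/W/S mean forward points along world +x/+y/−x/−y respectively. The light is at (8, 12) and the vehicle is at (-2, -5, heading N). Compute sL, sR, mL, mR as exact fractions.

left sensor world pos  = (-5, -3); dL² = 394
right sensor world pos = (1, -3); dR² = 274
sL = 90/394 = 45/197
sR = 90/274 = 45/137
mL = 1·sL + 0·sR = 45/197
mR = -1/2·sL + 1/2·sR = 1350/26989

45/197 45/137 45/197 1350/26989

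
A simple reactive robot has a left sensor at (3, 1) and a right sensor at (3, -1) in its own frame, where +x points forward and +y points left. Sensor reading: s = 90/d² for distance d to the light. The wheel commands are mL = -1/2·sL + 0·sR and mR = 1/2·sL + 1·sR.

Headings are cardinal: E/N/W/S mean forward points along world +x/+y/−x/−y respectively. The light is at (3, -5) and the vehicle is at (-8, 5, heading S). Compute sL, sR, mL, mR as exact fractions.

left sensor world pos  = (-7, 2); dL² = 149
right sensor world pos = (-9, 2); dR² = 193
sL = 90/149 = 90/149
sR = 90/193 = 90/193
mL = -1/2·sL + 0·sR = -45/149
mR = 1/2·sL + 1·sR = 22095/28757

90/149 90/193 -45/149 22095/28757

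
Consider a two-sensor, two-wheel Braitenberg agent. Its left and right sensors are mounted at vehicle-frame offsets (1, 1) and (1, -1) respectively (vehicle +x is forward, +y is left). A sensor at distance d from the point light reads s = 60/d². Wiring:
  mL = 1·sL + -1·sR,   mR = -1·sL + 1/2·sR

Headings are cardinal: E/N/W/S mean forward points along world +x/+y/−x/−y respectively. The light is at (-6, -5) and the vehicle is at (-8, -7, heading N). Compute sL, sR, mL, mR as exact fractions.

left sensor world pos  = (-9, -6); dL² = 10
right sensor world pos = (-7, -6); dR² = 2
sL = 60/10 = 6
sR = 60/2 = 30
mL = 1·sL + -1·sR = -24
mR = -1·sL + 1/2·sR = 9

6 30 -24 9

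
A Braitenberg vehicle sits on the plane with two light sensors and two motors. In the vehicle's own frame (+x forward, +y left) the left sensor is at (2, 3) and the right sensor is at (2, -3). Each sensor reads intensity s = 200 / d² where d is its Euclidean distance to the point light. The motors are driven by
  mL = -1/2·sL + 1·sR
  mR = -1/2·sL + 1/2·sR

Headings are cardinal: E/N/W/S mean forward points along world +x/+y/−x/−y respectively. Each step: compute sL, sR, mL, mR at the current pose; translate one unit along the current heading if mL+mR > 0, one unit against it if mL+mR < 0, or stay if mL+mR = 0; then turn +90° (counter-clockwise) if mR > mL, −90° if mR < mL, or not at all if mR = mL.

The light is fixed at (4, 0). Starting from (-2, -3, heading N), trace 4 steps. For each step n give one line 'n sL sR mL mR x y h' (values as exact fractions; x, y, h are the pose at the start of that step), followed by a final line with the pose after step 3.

n=0: pose=(-2,-3,N); sL=100/41, sR=20; mL=770/41, mR=360/41; mL+mR=1130/41 → advance +1; mR−mL=-10 → turn -1·90°
n=1: pose=(-2,-2,E); sL=200/17, sR=200/41; mL=-700/697, mR=-2400/697; mL+mR=-3100/697 → advance -1; mR−mL=-100/41 → turn -1·90°
n=2: pose=(-3,-2,S); sL=25/4, sR=50/29; mL=-325/232, mR=-525/232; mL+mR=-425/116 → advance -1; mR−mL=-25/29 → turn -1·90°
n=3: pose=(-3,-1,W); sL=200/97, sR=40/17; mL=2180/1649, mR=240/1649; mL+mR=2420/1649 → advance +1; mR−mL=-20/17 → turn -1·90°

0 100/41 20 770/41 360/41 -2 -3 N
1 200/17 200/41 -700/697 -2400/697 -2 -2 E
2 25/4 50/29 -325/232 -525/232 -3 -2 S
3 200/97 40/17 2180/1649 240/1649 -3 -1 W
final -4 -1 N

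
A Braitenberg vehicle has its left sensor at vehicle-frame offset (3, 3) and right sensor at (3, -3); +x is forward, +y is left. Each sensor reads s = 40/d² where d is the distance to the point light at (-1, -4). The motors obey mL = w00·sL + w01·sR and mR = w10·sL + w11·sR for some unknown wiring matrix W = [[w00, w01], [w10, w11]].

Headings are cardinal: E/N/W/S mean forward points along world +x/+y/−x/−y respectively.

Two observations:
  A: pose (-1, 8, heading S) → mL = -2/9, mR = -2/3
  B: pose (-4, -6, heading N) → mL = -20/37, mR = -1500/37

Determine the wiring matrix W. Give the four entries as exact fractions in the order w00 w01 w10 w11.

obs A: pose=(-1,8,S) → sL=4/9, sR=4/9, mL=-2/9, mR=-2/3
obs B: pose=(-4,-6,N) → sL=40/37, sR=40, mL=-20/37, mR=-1500/37
sensor matrix S = [[4/9, 4/9], [40/37, 40]]; det S = 640/37
solve [mL_A; mL_B] = S·[w00; w01] and [mR_A; mR_B] = S·[w10; w11]:
  w00 = -1/2, w01 = 0, w10 = -1/2, w11 = -1

-1/2 0 -1/2 -1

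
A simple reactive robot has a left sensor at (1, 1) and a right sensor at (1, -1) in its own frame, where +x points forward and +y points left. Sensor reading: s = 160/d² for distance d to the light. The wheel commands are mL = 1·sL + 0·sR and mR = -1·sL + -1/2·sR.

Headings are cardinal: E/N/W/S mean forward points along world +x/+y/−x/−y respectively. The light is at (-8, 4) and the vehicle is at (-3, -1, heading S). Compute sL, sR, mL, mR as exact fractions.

left sensor world pos  = (-2, -2); dL² = 72
right sensor world pos = (-4, -2); dR² = 52
sL = 160/72 = 20/9
sR = 160/52 = 40/13
mL = 1·sL + 0·sR = 20/9
mR = -1·sL + -1/2·sR = -440/117

20/9 40/13 20/9 -440/117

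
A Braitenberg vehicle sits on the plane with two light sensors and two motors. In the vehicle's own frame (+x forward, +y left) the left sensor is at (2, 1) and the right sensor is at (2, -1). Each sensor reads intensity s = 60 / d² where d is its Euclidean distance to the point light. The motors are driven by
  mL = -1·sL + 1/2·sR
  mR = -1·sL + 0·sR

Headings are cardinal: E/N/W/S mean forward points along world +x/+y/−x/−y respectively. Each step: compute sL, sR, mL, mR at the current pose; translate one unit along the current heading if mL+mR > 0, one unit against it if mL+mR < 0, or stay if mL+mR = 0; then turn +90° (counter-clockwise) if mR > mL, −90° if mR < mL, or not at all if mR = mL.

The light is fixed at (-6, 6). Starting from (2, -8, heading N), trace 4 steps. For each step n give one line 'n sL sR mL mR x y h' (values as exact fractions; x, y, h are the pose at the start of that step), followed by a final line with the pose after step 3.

0 60/193 4/15 -514/2895 -60/193 2 -8 N
1 15/74 15/89 -390/3293 -15/74 2 -9 E
2 60/353 12/65 -1782/22945 -60/353 1 -9 S
3 6/25 30/97 -207/2425 -6/25 1 -8 W
final 2 -8 N

n=0: pose=(2,-8,N); sL=60/193, sR=4/15; mL=-514/2895, mR=-60/193; mL+mR=-1414/2895 → advance -1; mR−mL=-2/15 → turn -1·90°
n=1: pose=(2,-9,E); sL=15/74, sR=15/89; mL=-390/3293, mR=-15/74; mL+mR=-2115/6586 → advance -1; mR−mL=-15/178 → turn -1·90°
n=2: pose=(1,-9,S); sL=60/353, sR=12/65; mL=-1782/22945, mR=-60/353; mL+mR=-5682/22945 → advance -1; mR−mL=-6/65 → turn -1·90°
n=3: pose=(1,-8,W); sL=6/25, sR=30/97; mL=-207/2425, mR=-6/25; mL+mR=-789/2425 → advance -1; mR−mL=-15/97 → turn -1·90°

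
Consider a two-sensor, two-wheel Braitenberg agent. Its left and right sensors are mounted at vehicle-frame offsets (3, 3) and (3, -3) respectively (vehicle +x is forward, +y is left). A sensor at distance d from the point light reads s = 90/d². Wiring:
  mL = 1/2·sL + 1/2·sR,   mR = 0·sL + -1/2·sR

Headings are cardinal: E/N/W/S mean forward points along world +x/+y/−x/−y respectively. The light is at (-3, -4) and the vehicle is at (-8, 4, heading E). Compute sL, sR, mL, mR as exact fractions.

left sensor world pos  = (-5, 7); dL² = 125
right sensor world pos = (-5, 1); dR² = 29
sL = 90/125 = 18/25
sR = 90/29 = 90/29
mL = 1/2·sL + 1/2·sR = 1386/725
mR = 0·sL + -1/2·sR = -45/29

18/25 90/29 1386/725 -45/29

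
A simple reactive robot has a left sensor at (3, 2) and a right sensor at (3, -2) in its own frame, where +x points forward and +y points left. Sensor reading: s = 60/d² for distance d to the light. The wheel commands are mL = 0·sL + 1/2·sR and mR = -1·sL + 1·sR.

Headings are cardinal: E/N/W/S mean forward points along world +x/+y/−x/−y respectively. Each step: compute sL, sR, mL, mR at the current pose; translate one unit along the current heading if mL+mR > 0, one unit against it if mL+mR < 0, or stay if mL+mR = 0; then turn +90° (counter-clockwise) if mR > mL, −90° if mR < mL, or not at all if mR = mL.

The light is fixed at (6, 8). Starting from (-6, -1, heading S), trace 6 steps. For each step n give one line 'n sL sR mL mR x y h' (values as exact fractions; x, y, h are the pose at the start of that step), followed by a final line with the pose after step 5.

n=0: pose=(-6,-1,S); sL=15/61, sR=3/17; mL=3/34, mR=-72/1037; mL+mR=39/2074 → advance +1; mR−mL=-327/2074 → turn -1·90°
n=1: pose=(-6,-2,W); sL=20/123, sR=60/289; mL=30/289, mR=1600/35547; mL+mR=5290/35547 → advance +1; mR−mL=-2090/35547 → turn -1·90°
n=2: pose=(-7,-2,N); sL=30/137, sR=6/17; mL=3/17, mR=312/2329; mL+mR=723/2329 → advance +1; mR−mL=-99/2329 → turn -1·90°
n=3: pose=(-7,-1,E); sL=60/149, sR=60/221; mL=30/221, mR=-4320/32929; mL+mR=150/32929 → advance +1; mR−mL=-8790/32929 → turn -1·90°
n=4: pose=(-6,-1,S); sL=15/61, sR=3/17; mL=3/34, mR=-72/1037; mL+mR=39/2074 → advance +1; mR−mL=-327/2074 → turn -1·90°
n=5: pose=(-6,-2,W); sL=20/123, sR=60/289; mL=30/289, mR=1600/35547; mL+mR=5290/35547 → advance +1; mR−mL=-2090/35547 → turn -1·90°

0 15/61 3/17 3/34 -72/1037 -6 -1 S
1 20/123 60/289 30/289 1600/35547 -6 -2 W
2 30/137 6/17 3/17 312/2329 -7 -2 N
3 60/149 60/221 30/221 -4320/32929 -7 -1 E
4 15/61 3/17 3/34 -72/1037 -6 -1 S
5 20/123 60/289 30/289 1600/35547 -6 -2 W
final -7 -2 N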